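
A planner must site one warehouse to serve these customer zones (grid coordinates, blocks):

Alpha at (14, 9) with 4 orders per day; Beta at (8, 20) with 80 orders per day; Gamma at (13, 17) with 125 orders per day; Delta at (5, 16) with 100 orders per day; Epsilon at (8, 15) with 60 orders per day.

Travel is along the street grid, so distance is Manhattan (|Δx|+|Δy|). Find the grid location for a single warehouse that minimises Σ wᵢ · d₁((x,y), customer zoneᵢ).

(8, 17)

Manhattan distance separates: Σwᵢ(|x−xᵢ|+|y−yᵢ|) = Σwᵢ|x−xᵢ| + Σwᵢ|y−yᵢ|, so x and y are optimised independently as 1-D weighted medians.
Total weight W = 369; half = 184.5.
x-coordinate, sorted with cumulative weight:
  x=5 (Delta, w=100) cum 100
  x=8 (Beta, w=80) cum 180
  x=8 (Epsilon, w=60) cum 240  ← median
  x=13 (Gamma, w=125) cum 365
  x=14 (Alpha, w=4) cum 369
⇒ x* = 8
y-coordinate, sorted with cumulative weight:
  y=9 (Alpha, w=4) cum 4
  y=15 (Epsilon, w=60) cum 64
  y=16 (Delta, w=100) cum 164
  y=17 (Gamma, w=125) cum 289  ← median
  y=20 (Beta, w=80) cum 369
⇒ y* = 17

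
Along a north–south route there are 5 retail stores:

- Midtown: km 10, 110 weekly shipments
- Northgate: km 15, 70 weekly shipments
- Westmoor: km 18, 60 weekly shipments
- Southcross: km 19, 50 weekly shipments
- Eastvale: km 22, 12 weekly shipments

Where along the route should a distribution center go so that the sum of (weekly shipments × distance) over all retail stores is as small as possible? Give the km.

For a sum of weighted absolute distances on a line, the optimum is the weighted median (not the mean). Total weight W = 302; half-weight = 151.
Sort by position and accumulate weight:
  km 10 (Midtown, w=110) → cum 110
  km 15 (Northgate, w=70) → cum 180  ≥ 151 → median here
  km 18 (Westmoor, w=60) → cum 240
  km 19 (Southcross, w=50) → cum 290
  km 22 (Eastvale, w=12) → cum 302
Optimal location: km 15.

x = 15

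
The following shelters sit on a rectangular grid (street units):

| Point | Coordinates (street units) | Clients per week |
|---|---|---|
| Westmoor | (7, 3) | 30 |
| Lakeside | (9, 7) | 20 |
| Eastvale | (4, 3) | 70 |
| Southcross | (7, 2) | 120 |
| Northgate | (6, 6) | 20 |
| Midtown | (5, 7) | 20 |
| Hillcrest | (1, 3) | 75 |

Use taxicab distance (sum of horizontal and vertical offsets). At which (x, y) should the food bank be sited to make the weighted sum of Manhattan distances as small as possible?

Manhattan distance separates: Σwᵢ(|x−xᵢ|+|y−yᵢ|) = Σwᵢ|x−xᵢ| + Σwᵢ|y−yᵢ|, so x and y are optimised independently as 1-D weighted medians.
Total weight W = 355; half = 177.5.
x-coordinate, sorted with cumulative weight:
  x=1 (Hillcrest, w=75) cum 75
  x=4 (Eastvale, w=70) cum 145
  x=5 (Midtown, w=20) cum 165
  x=6 (Northgate, w=20) cum 185  ← median
  x=7 (Westmoor, w=30) cum 215
  x=7 (Southcross, w=120) cum 335
  x=9 (Lakeside, w=20) cum 355
⇒ x* = 6
y-coordinate, sorted with cumulative weight:
  y=2 (Southcross, w=120) cum 120
  y=3 (Westmoor, w=30) cum 150
  y=3 (Eastvale, w=70) cum 220  ← median
  y=3 (Hillcrest, w=75) cum 295
  y=6 (Northgate, w=20) cum 315
  y=7 (Lakeside, w=20) cum 335
  y=7 (Midtown, w=20) cum 355
⇒ y* = 3

(6, 3)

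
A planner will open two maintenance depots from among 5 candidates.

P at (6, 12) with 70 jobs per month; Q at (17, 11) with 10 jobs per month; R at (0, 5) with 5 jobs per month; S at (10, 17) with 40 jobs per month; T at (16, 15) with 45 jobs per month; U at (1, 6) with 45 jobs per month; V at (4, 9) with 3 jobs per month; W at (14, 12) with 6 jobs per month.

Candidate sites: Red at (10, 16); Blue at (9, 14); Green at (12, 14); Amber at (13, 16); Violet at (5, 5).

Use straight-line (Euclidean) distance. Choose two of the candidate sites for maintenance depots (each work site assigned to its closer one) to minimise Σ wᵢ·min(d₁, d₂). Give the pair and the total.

Evaluate every pair (each demand assigned to the nearer of the two):
  {Blue, Violet}: total = 1037.7
  {Red, Violet}: total = 1052.6
  {Green, Violet}: total = 1070.7
  {Amber, Violet}: total = 1075.4
  {Blue, Amber}: total = 1203.9
  {Blue, Green}: total = 1233.7
  {Red, Blue}: total = 1277.8
  {Red, Amber}: total = 1374.5
  {Red, Green}: total = 1404.2
  {Green, Amber}: total = 1502.2
Best pair: {Blue, Violet} with total 1037.7.

{Blue, Violet}, total 1037.7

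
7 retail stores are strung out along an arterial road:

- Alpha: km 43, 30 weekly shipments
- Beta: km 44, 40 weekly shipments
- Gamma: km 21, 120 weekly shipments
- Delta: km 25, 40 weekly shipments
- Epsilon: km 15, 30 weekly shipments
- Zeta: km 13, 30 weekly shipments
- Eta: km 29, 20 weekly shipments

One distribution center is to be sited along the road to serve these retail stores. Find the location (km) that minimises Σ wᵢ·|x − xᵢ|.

x = 21

For a sum of weighted absolute distances on a line, the optimum is the weighted median (not the mean). Total weight W = 310; half-weight = 155.
Sort by position and accumulate weight:
  km 13 (Zeta, w=30) → cum 30
  km 15 (Epsilon, w=30) → cum 60
  km 21 (Gamma, w=120) → cum 180  ≥ 155 → median here
  km 25 (Delta, w=40) → cum 220
  km 29 (Eta, w=20) → cum 240
  km 43 (Alpha, w=30) → cum 270
  km 44 (Beta, w=40) → cum 310
Optimal location: km 21.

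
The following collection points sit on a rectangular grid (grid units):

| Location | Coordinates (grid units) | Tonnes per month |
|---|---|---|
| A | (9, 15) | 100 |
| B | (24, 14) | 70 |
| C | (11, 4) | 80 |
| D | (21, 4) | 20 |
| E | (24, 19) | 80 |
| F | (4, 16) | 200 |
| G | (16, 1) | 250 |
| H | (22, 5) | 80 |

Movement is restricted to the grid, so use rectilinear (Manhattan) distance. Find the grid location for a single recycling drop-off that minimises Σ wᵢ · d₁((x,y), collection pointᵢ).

Manhattan distance separates: Σwᵢ(|x−xᵢ|+|y−yᵢ|) = Σwᵢ|x−xᵢ| + Σwᵢ|y−yᵢ|, so x and y are optimised independently as 1-D weighted medians.
Total weight W = 880; half = 440.
x-coordinate, sorted with cumulative weight:
  x=4 (F, w=200) cum 200
  x=9 (A, w=100) cum 300
  x=11 (C, w=80) cum 380
  x=16 (G, w=250) cum 630  ← median
  x=21 (D, w=20) cum 650
  x=22 (H, w=80) cum 730
  x=24 (B, w=70) cum 800
  x=24 (E, w=80) cum 880
⇒ x* = 16
y-coordinate, sorted with cumulative weight:
  y=1 (G, w=250) cum 250
  y=4 (C, w=80) cum 330
  y=4 (D, w=20) cum 350
  y=5 (H, w=80) cum 430
  y=14 (B, w=70) cum 500  ← median
  y=15 (A, w=100) cum 600
  y=16 (F, w=200) cum 800
  y=19 (E, w=80) cum 880
⇒ y* = 14

(16, 14)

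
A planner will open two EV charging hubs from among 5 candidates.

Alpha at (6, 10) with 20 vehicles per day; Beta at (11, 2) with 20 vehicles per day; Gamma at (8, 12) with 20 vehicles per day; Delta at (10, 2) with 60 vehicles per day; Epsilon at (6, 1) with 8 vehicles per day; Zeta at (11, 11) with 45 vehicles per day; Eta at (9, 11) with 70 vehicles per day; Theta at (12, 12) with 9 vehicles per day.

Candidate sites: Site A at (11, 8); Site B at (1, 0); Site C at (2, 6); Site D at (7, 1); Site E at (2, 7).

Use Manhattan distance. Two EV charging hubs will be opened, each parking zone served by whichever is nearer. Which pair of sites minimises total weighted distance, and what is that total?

{Site A, Site D}, total 1158

Evaluate every pair (each demand assigned to the nearer of the two):
  {Site A, Site D}: total = 1158
  {Site A, Site B}: total = 1398
  {Site A, Site C}: total = 1422
  {Site A, Site E}: total = 1430
  {Site D, Site E}: total = 2198
  {Site C, Site D}: total = 2362
  {Site B, Site D}: total = 2402
  {Site B, Site E}: total = 2798
  {Site C, Site E}: total = 2902
  {Site B, Site C}: total = 2962
Best pair: {Site A, Site D} with total 1158.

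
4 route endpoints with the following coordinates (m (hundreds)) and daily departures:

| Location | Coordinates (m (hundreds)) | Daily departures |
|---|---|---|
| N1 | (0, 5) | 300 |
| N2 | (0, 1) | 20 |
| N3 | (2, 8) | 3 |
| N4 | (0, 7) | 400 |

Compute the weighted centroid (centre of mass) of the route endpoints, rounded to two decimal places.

(0.01, 6.01)

The minimiser of Σwᵢ‖p−pᵢ‖² is the weighted centroid p* = (Σwᵢpᵢ)/(Σwᵢ).
Σwᵢ = 723.
Σwᵢxᵢ = 300·0 + 20·0 + 3·2 + 400·0 = 6.
Σwᵢyᵢ = 300·5 + 20·1 + 3·8 + 400·7 = 4344.
x* = 6/723 = 0.01, y* = 4344/723 = 6.01.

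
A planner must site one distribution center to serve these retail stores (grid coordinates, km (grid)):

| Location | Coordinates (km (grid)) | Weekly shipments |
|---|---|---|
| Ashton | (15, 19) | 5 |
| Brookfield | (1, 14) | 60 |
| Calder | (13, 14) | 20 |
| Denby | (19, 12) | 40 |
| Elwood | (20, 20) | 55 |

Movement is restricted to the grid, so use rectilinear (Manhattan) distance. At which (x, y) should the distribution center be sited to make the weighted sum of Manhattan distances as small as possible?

Manhattan distance separates: Σwᵢ(|x−xᵢ|+|y−yᵢ|) = Σwᵢ|x−xᵢ| + Σwᵢ|y−yᵢ|, so x and y are optimised independently as 1-D weighted medians.
Total weight W = 180; half = 90.
x-coordinate, sorted with cumulative weight:
  x=1 (Brookfield, w=60) cum 60
  x=13 (Calder, w=20) cum 80
  x=15 (Ashton, w=5) cum 85
  x=19 (Denby, w=40) cum 125  ← median
  x=20 (Elwood, w=55) cum 180
⇒ x* = 19
y-coordinate, sorted with cumulative weight:
  y=12 (Denby, w=40) cum 40
  y=14 (Brookfield, w=60) cum 100  ← median
  y=14 (Calder, w=20) cum 120
  y=19 (Ashton, w=5) cum 125
  y=20 (Elwood, w=55) cum 180
⇒ y* = 14

(19, 14)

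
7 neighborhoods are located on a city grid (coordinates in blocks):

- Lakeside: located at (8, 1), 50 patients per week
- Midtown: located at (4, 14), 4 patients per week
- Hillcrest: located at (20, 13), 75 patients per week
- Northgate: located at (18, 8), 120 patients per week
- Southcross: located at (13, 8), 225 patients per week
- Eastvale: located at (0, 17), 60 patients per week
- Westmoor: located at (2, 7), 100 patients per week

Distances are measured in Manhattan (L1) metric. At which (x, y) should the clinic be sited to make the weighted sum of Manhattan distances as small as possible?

(13, 8)

Manhattan distance separates: Σwᵢ(|x−xᵢ|+|y−yᵢ|) = Σwᵢ|x−xᵢ| + Σwᵢ|y−yᵢ|, so x and y are optimised independently as 1-D weighted medians.
Total weight W = 634; half = 317.
x-coordinate, sorted with cumulative weight:
  x=0 (Eastvale, w=60) cum 60
  x=2 (Westmoor, w=100) cum 160
  x=4 (Midtown, w=4) cum 164
  x=8 (Lakeside, w=50) cum 214
  x=13 (Southcross, w=225) cum 439  ← median
  x=18 (Northgate, w=120) cum 559
  x=20 (Hillcrest, w=75) cum 634
⇒ x* = 13
y-coordinate, sorted with cumulative weight:
  y=1 (Lakeside, w=50) cum 50
  y=7 (Westmoor, w=100) cum 150
  y=8 (Northgate, w=120) cum 270
  y=8 (Southcross, w=225) cum 495  ← median
  y=13 (Hillcrest, w=75) cum 570
  y=14 (Midtown, w=4) cum 574
  y=17 (Eastvale, w=60) cum 634
⇒ y* = 8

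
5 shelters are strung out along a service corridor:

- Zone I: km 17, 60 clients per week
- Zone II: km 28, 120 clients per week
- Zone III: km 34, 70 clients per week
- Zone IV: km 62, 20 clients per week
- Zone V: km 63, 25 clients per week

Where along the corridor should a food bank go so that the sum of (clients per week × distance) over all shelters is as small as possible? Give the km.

x = 28

For a sum of weighted absolute distances on a line, the optimum is the weighted median (not the mean). Total weight W = 295; half-weight = 147.5.
Sort by position and accumulate weight:
  km 17 (Zone I, w=60) → cum 60
  km 28 (Zone II, w=120) → cum 180  ≥ 147.5 → median here
  km 34 (Zone III, w=70) → cum 250
  km 62 (Zone IV, w=20) → cum 270
  km 63 (Zone V, w=25) → cum 295
Optimal location: km 28.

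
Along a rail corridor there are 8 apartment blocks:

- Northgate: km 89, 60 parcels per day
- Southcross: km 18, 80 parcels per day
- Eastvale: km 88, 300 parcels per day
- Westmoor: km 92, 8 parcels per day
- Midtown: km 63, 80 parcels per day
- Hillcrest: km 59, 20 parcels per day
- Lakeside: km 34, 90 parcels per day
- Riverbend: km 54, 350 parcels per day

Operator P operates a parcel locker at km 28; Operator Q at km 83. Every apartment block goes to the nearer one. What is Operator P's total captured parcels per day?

520

The indifferent point is the midpoint (28+83)/2 = 55.5; apartment blocks left of it (closer to Operator P at 28) go to Operator P, those right go to Operator Q.
  Southcross at 18 (w=80) → Operator P
  Lakeside at 34 (w=90) → Operator P
  Riverbend at 54 (w=350) → Operator P
  Hillcrest at 59 (w=20) → Operator Q
  Midtown at 63 (w=80) → Operator Q
  Eastvale at 88 (w=300) → Operator Q
  Northgate at 89 (w=60) → Operator Q
  Westmoor at 92 (w=8) → Operator Q
Operator P captures 520; Operator Q captures 468.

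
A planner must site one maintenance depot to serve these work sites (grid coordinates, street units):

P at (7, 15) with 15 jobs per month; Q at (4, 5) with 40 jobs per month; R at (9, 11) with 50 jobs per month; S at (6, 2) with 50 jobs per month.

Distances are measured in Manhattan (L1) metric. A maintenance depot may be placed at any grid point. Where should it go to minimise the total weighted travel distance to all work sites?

(6, 5)

Manhattan distance separates: Σwᵢ(|x−xᵢ|+|y−yᵢ|) = Σwᵢ|x−xᵢ| + Σwᵢ|y−yᵢ|, so x and y are optimised independently as 1-D weighted medians.
Total weight W = 155; half = 77.5.
x-coordinate, sorted with cumulative weight:
  x=4 (Q, w=40) cum 40
  x=6 (S, w=50) cum 90  ← median
  x=7 (P, w=15) cum 105
  x=9 (R, w=50) cum 155
⇒ x* = 6
y-coordinate, sorted with cumulative weight:
  y=2 (S, w=50) cum 50
  y=5 (Q, w=40) cum 90  ← median
  y=11 (R, w=50) cum 140
  y=15 (P, w=15) cum 155
⇒ y* = 5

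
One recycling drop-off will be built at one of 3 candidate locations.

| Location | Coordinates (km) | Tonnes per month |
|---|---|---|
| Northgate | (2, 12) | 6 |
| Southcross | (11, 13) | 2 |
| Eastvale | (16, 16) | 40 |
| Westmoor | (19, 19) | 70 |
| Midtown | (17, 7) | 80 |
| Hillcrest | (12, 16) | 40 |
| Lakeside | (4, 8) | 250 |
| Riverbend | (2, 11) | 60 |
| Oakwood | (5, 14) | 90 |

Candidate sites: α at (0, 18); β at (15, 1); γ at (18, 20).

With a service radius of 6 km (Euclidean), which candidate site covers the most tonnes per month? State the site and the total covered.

Coverage radius r = 6 km; a point is covered iff (Δx)²+(Δy)² ≤ 6² = 36.
  α (0, 18): covers {none} → 0
  β (15, 1): covers {none} → 0
  γ (18, 20): covers {Eastvale, Westmoor} → 110
Maximum coverage at γ: 110 tonnes per month.

γ, covering 110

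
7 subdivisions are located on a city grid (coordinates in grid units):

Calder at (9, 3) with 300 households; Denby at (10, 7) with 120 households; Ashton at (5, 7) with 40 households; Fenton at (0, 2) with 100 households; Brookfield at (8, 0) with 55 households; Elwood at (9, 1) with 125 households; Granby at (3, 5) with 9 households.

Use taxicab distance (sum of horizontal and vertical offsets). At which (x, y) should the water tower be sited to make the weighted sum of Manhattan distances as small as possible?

(9, 3)

Manhattan distance separates: Σwᵢ(|x−xᵢ|+|y−yᵢ|) = Σwᵢ|x−xᵢ| + Σwᵢ|y−yᵢ|, so x and y are optimised independently as 1-D weighted medians.
Total weight W = 749; half = 374.5.
x-coordinate, sorted with cumulative weight:
  x=0 (Fenton, w=100) cum 100
  x=3 (Granby, w=9) cum 109
  x=5 (Ashton, w=40) cum 149
  x=8 (Brookfield, w=55) cum 204
  x=9 (Calder, w=300) cum 504  ← median
  x=9 (Elwood, w=125) cum 629
  x=10 (Denby, w=120) cum 749
⇒ x* = 9
y-coordinate, sorted with cumulative weight:
  y=0 (Brookfield, w=55) cum 55
  y=1 (Elwood, w=125) cum 180
  y=2 (Fenton, w=100) cum 280
  y=3 (Calder, w=300) cum 580  ← median
  y=5 (Granby, w=9) cum 589
  y=7 (Denby, w=120) cum 709
  y=7 (Ashton, w=40) cum 749
⇒ y* = 3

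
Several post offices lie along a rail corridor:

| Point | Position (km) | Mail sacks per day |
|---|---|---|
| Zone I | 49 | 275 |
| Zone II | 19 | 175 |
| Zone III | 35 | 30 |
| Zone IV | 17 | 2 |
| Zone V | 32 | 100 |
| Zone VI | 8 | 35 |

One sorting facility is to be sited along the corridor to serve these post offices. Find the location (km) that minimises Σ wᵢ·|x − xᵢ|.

For a sum of weighted absolute distances on a line, the optimum is the weighted median (not the mean). Total weight W = 617; half-weight = 308.5.
Sort by position and accumulate weight:
  km 8 (Zone VI, w=35) → cum 35
  km 17 (Zone IV, w=2) → cum 37
  km 19 (Zone II, w=175) → cum 212
  km 32 (Zone V, w=100) → cum 312  ≥ 308.5 → median here
  km 35 (Zone III, w=30) → cum 342
  km 49 (Zone I, w=275) → cum 617
Optimal location: km 32.

x = 32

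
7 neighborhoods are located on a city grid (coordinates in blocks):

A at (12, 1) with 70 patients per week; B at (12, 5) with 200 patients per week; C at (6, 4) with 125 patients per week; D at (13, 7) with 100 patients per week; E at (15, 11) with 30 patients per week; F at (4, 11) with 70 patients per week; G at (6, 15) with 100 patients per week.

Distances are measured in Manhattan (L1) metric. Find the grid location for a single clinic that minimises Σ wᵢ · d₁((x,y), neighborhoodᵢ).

(12, 5)

Manhattan distance separates: Σwᵢ(|x−xᵢ|+|y−yᵢ|) = Σwᵢ|x−xᵢ| + Σwᵢ|y−yᵢ|, so x and y are optimised independently as 1-D weighted medians.
Total weight W = 695; half = 347.5.
x-coordinate, sorted with cumulative weight:
  x=4 (F, w=70) cum 70
  x=6 (C, w=125) cum 195
  x=6 (G, w=100) cum 295
  x=12 (A, w=70) cum 365  ← median
  x=12 (B, w=200) cum 565
  x=13 (D, w=100) cum 665
  x=15 (E, w=30) cum 695
⇒ x* = 12
y-coordinate, sorted with cumulative weight:
  y=1 (A, w=70) cum 70
  y=4 (C, w=125) cum 195
  y=5 (B, w=200) cum 395  ← median
  y=7 (D, w=100) cum 495
  y=11 (E, w=30) cum 525
  y=11 (F, w=70) cum 595
  y=15 (G, w=100) cum 695
⇒ y* = 5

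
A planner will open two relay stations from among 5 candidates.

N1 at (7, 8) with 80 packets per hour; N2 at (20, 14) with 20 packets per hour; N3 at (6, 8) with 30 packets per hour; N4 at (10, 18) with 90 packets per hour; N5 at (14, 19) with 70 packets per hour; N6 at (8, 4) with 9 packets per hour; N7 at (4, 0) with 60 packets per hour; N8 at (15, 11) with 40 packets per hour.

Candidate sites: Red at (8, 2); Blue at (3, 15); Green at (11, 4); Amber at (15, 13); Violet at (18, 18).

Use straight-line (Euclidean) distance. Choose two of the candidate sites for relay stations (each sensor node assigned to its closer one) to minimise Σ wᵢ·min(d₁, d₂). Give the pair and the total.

Evaluate every pair (each demand assigned to the nearer of the two):
  {Red, Amber}: total = 2206.9
  {Red, Violet}: total = 2365.4
  {Green, Amber}: total = 2399.5
  {Green, Violet}: total = 2558.1
  {Blue, Amber}: total = 3122.2
  {Blue, Green}: total = 3251.7
  {Blue, Violet}: total = 3252.3
  {Red, Blue}: total = 3262.9
  {Amber, Violet}: total = 3282.4
  {Red, Green}: total = 3854.2
Best pair: {Red, Amber} with total 2206.9.

{Red, Amber}, total 2206.9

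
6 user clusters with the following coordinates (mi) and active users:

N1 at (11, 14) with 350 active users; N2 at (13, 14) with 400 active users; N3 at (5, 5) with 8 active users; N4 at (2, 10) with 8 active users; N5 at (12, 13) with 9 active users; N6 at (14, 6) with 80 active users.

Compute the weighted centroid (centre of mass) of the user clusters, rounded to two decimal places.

(12.09, 13.12)

The minimiser of Σwᵢ‖p−pᵢ‖² is the weighted centroid p* = (Σwᵢpᵢ)/(Σwᵢ).
Σwᵢ = 855.
Σwᵢxᵢ = 350·11 + 400·13 + 8·5 + 8·2 + 9·12 + 80·14 = 10334.
Σwᵢyᵢ = 350·14 + 400·14 + 8·5 + 8·10 + 9·13 + 80·6 = 11217.
x* = 10334/855 = 12.09, y* = 11217/855 = 13.12.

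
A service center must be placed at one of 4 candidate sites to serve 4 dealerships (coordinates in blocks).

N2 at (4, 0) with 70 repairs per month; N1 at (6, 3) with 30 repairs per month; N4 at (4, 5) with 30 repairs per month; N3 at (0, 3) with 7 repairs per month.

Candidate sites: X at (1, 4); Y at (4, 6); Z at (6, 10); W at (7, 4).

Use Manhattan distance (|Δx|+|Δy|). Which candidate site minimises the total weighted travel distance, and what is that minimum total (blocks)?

Total weighted distance at each candidate:
  X (1, 4): total = 804
  Y (4, 6): total = 649
  Z (6, 10): total = 1351
  W (7, 4): total = 726
Minimum is at Y with total 649 blocks.

Y, total 649 blocks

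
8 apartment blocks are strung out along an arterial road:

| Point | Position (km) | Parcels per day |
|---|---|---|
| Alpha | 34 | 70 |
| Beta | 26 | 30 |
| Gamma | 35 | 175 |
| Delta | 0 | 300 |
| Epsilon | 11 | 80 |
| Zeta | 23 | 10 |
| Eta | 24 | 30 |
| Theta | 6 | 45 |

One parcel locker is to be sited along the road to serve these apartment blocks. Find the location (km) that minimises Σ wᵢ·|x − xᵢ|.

For a sum of weighted absolute distances on a line, the optimum is the weighted median (not the mean). Total weight W = 740; half-weight = 370.
Sort by position and accumulate weight:
  km 0 (Delta, w=300) → cum 300
  km 6 (Theta, w=45) → cum 345
  km 11 (Epsilon, w=80) → cum 425  ≥ 370 → median here
  km 23 (Zeta, w=10) → cum 435
  km 24 (Eta, w=30) → cum 465
  km 26 (Beta, w=30) → cum 495
  km 34 (Alpha, w=70) → cum 565
  km 35 (Gamma, w=175) → cum 740
Optimal location: km 11.

x = 11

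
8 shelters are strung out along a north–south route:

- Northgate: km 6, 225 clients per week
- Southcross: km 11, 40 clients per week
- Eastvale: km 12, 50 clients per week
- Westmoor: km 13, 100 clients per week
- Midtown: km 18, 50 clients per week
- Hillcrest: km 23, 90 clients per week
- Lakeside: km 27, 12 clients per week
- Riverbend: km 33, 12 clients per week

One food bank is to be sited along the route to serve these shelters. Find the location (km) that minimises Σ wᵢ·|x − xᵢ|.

For a sum of weighted absolute distances on a line, the optimum is the weighted median (not the mean). Total weight W = 579; half-weight = 289.5.
Sort by position and accumulate weight:
  km 6 (Northgate, w=225) → cum 225
  km 11 (Southcross, w=40) → cum 265
  km 12 (Eastvale, w=50) → cum 315  ≥ 289.5 → median here
  km 13 (Westmoor, w=100) → cum 415
  km 18 (Midtown, w=50) → cum 465
  km 23 (Hillcrest, w=90) → cum 555
  km 27 (Lakeside, w=12) → cum 567
  km 33 (Riverbend, w=12) → cum 579
Optimal location: km 12.

x = 12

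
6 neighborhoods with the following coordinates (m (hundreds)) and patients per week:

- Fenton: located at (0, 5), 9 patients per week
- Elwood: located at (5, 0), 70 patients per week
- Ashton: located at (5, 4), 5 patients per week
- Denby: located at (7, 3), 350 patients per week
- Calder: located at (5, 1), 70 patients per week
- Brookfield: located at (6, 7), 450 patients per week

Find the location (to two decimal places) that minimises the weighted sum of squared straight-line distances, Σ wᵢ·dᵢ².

(6.16, 4.54)

The minimiser of Σwᵢ‖p−pᵢ‖² is the weighted centroid p* = (Σwᵢpᵢ)/(Σwᵢ).
Σwᵢ = 954.
Σwᵢxᵢ = 9·0 + 70·5 + 5·5 + 350·7 + 70·5 + 450·6 = 5875.
Σwᵢyᵢ = 9·5 + 70·0 + 5·4 + 350·3 + 70·1 + 450·7 = 4335.
x* = 5875/954 = 6.16, y* = 4335/954 = 4.54.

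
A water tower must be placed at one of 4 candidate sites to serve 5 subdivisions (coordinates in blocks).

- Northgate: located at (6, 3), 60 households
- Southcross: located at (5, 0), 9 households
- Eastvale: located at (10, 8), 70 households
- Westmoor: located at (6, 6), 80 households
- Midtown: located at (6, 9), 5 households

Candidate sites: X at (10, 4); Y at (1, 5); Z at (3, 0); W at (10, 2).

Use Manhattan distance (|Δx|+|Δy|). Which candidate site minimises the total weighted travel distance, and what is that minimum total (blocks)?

Total weighted distance at each candidate:
  X (10, 4): total = 1186
  Y (1, 5): total = 1866
  Z (3, 0): total = 2208
  W (10, 2): total = 1478
Minimum is at X with total 1186 blocks.

X, total 1186 blocks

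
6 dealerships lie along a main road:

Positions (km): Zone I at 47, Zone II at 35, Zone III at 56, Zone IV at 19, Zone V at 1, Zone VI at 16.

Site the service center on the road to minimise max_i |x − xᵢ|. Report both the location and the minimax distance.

The 1-center on a line is the midpoint of the two extreme points: leftmost at 1, rightmost at 56.
Optimal location = (1 + 56)/2 = 28.5; maximum distance = (56 − 1)/2 = 27.5.

location 28.5, max distance 27.5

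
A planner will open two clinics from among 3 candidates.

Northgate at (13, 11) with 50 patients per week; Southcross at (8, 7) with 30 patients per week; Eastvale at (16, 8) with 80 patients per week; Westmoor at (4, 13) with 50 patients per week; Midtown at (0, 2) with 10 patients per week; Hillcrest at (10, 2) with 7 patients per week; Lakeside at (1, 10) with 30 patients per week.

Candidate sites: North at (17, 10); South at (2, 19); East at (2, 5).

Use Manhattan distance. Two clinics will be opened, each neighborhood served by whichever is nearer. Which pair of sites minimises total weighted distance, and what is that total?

Evaluate every pair (each demand assigned to the nearer of the two):
  {North, East}: total = 1537
  {North, South}: total = 1845
  {South, East}: total = 3157
Best pair: {North, East} with total 1537.

{North, East}, total 1537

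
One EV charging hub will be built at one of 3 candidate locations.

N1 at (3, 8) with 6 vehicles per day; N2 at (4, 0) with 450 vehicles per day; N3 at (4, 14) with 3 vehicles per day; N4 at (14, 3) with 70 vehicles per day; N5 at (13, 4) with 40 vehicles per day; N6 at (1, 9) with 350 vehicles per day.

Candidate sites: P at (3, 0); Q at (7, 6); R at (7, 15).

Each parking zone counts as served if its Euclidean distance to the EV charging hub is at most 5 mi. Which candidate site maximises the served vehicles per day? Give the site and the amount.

Coverage radius r = 5 mi; a point is covered iff (Δx)²+(Δy)² ≤ 5² = 25.
  P (3, 0): covers {N2} → 450
  Q (7, 6): covers {N1} → 6
  R (7, 15): covers {N3} → 3
Maximum coverage at P: 450 vehicles per day.

P, covering 450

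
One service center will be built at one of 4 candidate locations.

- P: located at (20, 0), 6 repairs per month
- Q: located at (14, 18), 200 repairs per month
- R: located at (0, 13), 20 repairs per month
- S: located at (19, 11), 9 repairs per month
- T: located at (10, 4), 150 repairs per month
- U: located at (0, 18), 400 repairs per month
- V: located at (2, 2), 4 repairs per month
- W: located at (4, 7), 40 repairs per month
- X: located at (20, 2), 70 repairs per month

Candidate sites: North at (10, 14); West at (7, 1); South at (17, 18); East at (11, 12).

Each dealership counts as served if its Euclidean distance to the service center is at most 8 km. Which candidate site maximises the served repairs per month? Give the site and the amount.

Coverage radius r = 8 km; a point is covered iff (Δx)²+(Δy)² ≤ 8² = 64.
  North (10, 14): covers {Q} → 200
  West (7, 1): covers {T, V, W} → 194
  South (17, 18): covers {Q, S} → 209
  East (11, 12): covers {Q} → 200
Maximum coverage at South: 209 repairs per month.

South, covering 209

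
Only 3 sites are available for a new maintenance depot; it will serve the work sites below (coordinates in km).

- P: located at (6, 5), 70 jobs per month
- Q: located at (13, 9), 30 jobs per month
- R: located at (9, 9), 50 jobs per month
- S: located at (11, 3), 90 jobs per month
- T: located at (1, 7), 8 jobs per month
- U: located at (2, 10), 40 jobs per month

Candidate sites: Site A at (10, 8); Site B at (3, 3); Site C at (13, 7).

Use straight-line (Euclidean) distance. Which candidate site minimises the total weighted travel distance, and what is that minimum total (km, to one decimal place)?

Site A, total 1376.8 km

Total weighted distance at each candidate:
  Site A (10, 8): total = 1376.8
  Site B (3, 3): total = 2065.1
  Site C (13, 7): total = 1747.8
Minimum is at Site A with total 1376.8 km.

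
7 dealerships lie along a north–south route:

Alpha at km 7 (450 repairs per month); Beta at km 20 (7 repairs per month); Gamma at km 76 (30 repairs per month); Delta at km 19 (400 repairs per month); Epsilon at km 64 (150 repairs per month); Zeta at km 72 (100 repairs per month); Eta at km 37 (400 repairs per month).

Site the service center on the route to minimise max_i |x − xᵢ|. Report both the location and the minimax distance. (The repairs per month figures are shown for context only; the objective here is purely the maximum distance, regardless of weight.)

The 1-center on a line is the midpoint of the two extreme points: leftmost at 7, rightmost at 76.
Optimal location = (7 + 76)/2 = 41.5; maximum distance = (76 − 7)/2 = 34.5.

location 41.5, max distance 34.5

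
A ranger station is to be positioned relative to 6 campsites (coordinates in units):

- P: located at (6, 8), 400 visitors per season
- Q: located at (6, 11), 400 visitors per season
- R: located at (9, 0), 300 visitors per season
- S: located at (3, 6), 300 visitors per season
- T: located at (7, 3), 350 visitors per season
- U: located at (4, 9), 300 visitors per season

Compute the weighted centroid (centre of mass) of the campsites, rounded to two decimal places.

The minimiser of Σwᵢ‖p−pᵢ‖² is the weighted centroid p* = (Σwᵢpᵢ)/(Σwᵢ).
Σwᵢ = 2050.
Σwᵢxᵢ = 400·6 + 400·6 + 300·9 + 300·3 + 350·7 + 300·4 = 12050.
Σwᵢyᵢ = 400·8 + 400·11 + 300·0 + 300·6 + 350·3 + 300·9 = 13150.
x* = 12050/2050 = 5.88, y* = 13150/2050 = 6.41.

(5.88, 6.41)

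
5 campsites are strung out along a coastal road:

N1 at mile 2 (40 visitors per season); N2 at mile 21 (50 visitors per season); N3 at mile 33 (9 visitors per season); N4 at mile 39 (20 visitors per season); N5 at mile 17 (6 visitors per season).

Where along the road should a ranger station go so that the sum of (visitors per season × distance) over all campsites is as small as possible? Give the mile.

x = 21

For a sum of weighted absolute distances on a line, the optimum is the weighted median (not the mean). Total weight W = 125; half-weight = 62.5.
Sort by position and accumulate weight:
  mile 2 (N1, w=40) → cum 40
  mile 17 (N5, w=6) → cum 46
  mile 21 (N2, w=50) → cum 96  ≥ 62.5 → median here
  mile 33 (N3, w=9) → cum 105
  mile 39 (N4, w=20) → cum 125
Optimal location: mile 21.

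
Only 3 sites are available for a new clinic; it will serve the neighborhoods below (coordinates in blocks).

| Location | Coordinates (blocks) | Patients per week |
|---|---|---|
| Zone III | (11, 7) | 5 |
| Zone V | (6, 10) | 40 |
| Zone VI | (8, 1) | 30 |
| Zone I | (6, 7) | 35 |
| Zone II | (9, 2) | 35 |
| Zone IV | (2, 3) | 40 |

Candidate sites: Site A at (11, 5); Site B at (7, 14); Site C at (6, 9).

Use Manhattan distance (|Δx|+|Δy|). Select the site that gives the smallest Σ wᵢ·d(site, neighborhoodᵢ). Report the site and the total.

Site C, total 1195 blocks

Total weighted distance at each candidate:
  Site A (11, 5): total = 1480
  Site B (7, 14): total = 2085
  Site C (6, 9): total = 1195
Minimum is at Site C with total 1195 blocks.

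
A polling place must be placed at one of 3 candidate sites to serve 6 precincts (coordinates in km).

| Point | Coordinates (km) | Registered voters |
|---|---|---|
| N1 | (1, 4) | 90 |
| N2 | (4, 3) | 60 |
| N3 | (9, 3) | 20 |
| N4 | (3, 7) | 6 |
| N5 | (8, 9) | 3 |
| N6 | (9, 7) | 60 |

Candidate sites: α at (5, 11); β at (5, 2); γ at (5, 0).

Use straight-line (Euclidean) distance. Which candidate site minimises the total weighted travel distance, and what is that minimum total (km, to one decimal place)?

β, total 1009.2 km

Total weighted distance at each candidate:
  α (5, 11): total = 1765.3
  β (5, 2): total = 1009.2
  γ (5, 0): total = 1354.7
Minimum is at β with total 1009.2 km.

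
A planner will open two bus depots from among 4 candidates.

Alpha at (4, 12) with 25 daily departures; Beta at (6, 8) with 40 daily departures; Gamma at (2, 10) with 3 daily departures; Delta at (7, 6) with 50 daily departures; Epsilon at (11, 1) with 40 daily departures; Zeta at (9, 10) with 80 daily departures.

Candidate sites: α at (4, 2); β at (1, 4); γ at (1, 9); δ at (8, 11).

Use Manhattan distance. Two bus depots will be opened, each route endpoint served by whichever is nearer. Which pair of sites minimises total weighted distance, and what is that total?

{α, δ}, total 1126

Evaluate every pair (each demand assigned to the nearer of the two):
  {α, δ}: total = 1126
  {γ, δ}: total = 1311
  {β, δ}: total = 1326
  {α, γ}: total = 1786
  {β, γ}: total = 2036
  {α, β}: total = 2301
Best pair: {α, δ} with total 1126.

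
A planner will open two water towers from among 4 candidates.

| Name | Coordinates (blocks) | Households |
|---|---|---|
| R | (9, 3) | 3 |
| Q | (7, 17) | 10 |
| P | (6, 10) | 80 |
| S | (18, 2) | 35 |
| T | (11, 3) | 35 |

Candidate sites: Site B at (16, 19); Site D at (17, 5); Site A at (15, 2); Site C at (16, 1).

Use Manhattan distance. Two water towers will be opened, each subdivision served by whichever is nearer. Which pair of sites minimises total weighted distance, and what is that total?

Evaluate every pair (each demand assigned to the nearer of the two):
  {Site B, Site A}: total = 1771
  {Site D, Site A}: total = 1801
  {Site B, Site D}: total = 1840
  {Site D, Site C}: total = 1877
  {Site A, Site C}: total = 1891
  {Site B, Site C}: total = 2007
Best pair: {Site B, Site A} with total 1771.

{Site B, Site A}, total 1771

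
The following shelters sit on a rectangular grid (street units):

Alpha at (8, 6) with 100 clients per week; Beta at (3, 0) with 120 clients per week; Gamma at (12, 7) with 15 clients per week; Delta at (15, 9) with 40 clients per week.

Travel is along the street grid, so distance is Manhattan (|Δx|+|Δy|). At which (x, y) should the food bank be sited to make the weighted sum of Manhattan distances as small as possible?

(8, 6)

Manhattan distance separates: Σwᵢ(|x−xᵢ|+|y−yᵢ|) = Σwᵢ|x−xᵢ| + Σwᵢ|y−yᵢ|, so x and y are optimised independently as 1-D weighted medians.
Total weight W = 275; half = 137.5.
x-coordinate, sorted with cumulative weight:
  x=3 (Beta, w=120) cum 120
  x=8 (Alpha, w=100) cum 220  ← median
  x=12 (Gamma, w=15) cum 235
  x=15 (Delta, w=40) cum 275
⇒ x* = 8
y-coordinate, sorted with cumulative weight:
  y=0 (Beta, w=120) cum 120
  y=6 (Alpha, w=100) cum 220  ← median
  y=7 (Gamma, w=15) cum 235
  y=9 (Delta, w=40) cum 275
⇒ y* = 6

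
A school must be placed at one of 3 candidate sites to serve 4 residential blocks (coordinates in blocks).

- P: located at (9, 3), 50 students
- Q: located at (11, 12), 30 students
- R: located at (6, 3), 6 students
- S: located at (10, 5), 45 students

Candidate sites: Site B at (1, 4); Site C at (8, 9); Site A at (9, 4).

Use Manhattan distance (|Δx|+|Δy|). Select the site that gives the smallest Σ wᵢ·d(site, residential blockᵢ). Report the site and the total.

Site A, total 464 blocks

Total weighted distance at each candidate:
  Site B (1, 4): total = 1476
  Site C (8, 9): total = 848
  Site A (9, 4): total = 464
Minimum is at Site A with total 464 blocks.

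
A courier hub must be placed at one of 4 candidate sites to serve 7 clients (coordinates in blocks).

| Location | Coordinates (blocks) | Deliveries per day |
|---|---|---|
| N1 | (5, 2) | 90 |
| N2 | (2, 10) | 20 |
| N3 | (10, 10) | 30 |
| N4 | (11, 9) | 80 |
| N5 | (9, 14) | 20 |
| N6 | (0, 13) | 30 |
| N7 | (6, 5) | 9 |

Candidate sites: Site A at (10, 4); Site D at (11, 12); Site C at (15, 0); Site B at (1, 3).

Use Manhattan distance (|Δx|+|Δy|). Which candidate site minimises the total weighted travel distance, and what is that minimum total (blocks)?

Site A, total 2405 blocks

Total weighted distance at each candidate:
  Site A (10, 4): total = 2405
  Site D (11, 12): total = 2538
  Site C (15, 0): total = 4396
  Site B (1, 3): total = 3143
Minimum is at Site A with total 2405 blocks.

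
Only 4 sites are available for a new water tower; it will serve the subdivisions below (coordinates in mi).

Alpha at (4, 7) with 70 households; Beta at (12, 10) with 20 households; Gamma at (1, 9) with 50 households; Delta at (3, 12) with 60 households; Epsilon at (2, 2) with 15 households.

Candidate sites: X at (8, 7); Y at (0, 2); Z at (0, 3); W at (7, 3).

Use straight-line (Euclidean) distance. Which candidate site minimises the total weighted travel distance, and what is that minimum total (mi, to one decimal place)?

X, total 1285.4 mi

Total weighted distance at each candidate:
  X (8, 7): total = 1285.4
  Y (0, 2): total = 1746.6
  Z (0, 3): total = 1580.7
  W (7, 3): total = 1613.7
Minimum is at X with total 1285.4 mi.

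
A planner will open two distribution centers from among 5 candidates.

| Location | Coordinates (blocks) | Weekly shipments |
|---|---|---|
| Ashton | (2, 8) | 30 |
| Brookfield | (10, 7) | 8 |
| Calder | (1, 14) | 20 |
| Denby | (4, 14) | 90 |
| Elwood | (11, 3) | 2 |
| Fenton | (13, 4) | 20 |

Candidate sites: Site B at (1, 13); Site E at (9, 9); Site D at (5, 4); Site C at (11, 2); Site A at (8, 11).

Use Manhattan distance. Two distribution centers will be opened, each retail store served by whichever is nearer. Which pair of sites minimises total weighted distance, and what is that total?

Evaluate every pair (each demand assigned to the nearer of the two):
  {Site B, Site C}: total = 690
  {Site B, Site E}: total = 780
  {Site B, Site D}: total = 798
  {Site B, Site A}: total = 870
  {Site C, Site A}: total = 1230
  {Site D, Site A}: total = 1262
  {Site E, Site A}: total = 1290
  {Site E, Site C}: total = 1506
  {Site E, Site D}: total = 1568
  {Site D, Site C}: total = 1610
Best pair: {Site B, Site C} with total 690.

{Site B, Site C}, total 690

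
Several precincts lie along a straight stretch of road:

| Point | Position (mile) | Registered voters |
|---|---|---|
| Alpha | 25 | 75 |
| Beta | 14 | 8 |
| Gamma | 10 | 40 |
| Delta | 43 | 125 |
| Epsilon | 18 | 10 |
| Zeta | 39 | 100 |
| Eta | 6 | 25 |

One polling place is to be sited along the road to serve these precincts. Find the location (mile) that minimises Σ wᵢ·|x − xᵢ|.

For a sum of weighted absolute distances on a line, the optimum is the weighted median (not the mean). Total weight W = 383; half-weight = 191.5.
Sort by position and accumulate weight:
  mile 6 (Eta, w=25) → cum 25
  mile 10 (Gamma, w=40) → cum 65
  mile 14 (Beta, w=8) → cum 73
  mile 18 (Epsilon, w=10) → cum 83
  mile 25 (Alpha, w=75) → cum 158
  mile 39 (Zeta, w=100) → cum 258  ≥ 191.5 → median here
  mile 43 (Delta, w=125) → cum 383
Optimal location: mile 39.

x = 39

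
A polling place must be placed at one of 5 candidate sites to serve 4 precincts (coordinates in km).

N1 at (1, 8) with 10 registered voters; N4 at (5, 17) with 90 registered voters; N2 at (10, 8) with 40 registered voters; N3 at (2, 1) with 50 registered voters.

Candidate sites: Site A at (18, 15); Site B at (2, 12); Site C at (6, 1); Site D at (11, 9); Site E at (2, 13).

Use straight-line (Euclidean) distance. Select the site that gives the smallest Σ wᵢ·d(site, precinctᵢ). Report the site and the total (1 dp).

Total weighted distance at each candidate:
  Site A (18, 15): total = 2855.8
  Site B (2, 12): total = 1473.8
  Site C (6, 1): total = 2051.3
  Site D (11, 9): total = 1659.1
  Site E (2, 13): total = 1478.3
Minimum is at Site B with total 1473.8 km.

Site B, total 1473.8 km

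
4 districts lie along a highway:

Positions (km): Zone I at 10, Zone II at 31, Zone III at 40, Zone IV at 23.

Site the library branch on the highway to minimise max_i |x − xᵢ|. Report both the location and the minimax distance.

location 25, max distance 15

The 1-center on a line is the midpoint of the two extreme points: leftmost at 10, rightmost at 40.
Optimal location = (10 + 40)/2 = 25; maximum distance = (40 − 10)/2 = 15.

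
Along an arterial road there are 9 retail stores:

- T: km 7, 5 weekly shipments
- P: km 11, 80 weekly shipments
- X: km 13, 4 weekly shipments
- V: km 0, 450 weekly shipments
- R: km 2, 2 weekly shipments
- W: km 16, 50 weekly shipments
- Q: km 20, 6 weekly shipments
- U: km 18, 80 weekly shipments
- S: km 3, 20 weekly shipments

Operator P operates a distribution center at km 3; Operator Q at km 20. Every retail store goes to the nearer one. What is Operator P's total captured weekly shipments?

The indifferent point is the midpoint (3+20)/2 = 11.5; retail stores left of it (closer to Operator P at 3) go to Operator P, those right go to Operator Q.
  V at 0 (w=450) → Operator P
  R at 2 (w=2) → Operator P
  S at 3 (w=20) → Operator P
  T at 7 (w=5) → Operator P
  P at 11 (w=80) → Operator P
  X at 13 (w=4) → Operator Q
  W at 16 (w=50) → Operator Q
  U at 18 (w=80) → Operator Q
  Q at 20 (w=6) → Operator Q
Operator P captures 557; Operator Q captures 140.

557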